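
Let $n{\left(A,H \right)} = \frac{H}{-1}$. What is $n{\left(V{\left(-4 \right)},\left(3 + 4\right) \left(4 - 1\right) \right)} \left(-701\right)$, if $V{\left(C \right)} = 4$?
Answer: $14721$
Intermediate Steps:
$n{\left(A,H \right)} = - H$ ($n{\left(A,H \right)} = H \left(-1\right) = - H$)
$n{\left(V{\left(-4 \right)},\left(3 + 4\right) \left(4 - 1\right) \right)} \left(-701\right) = - \left(3 + 4\right) \left(4 - 1\right) \left(-701\right) = - 7 \left(4 - 1\right) \left(-701\right) = - 7 \cdot 3 \left(-701\right) = \left(-1\right) 21 \left(-701\right) = \left(-21\right) \left(-701\right) = 14721$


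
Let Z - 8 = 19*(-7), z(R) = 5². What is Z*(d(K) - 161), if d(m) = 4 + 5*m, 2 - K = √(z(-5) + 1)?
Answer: 18375 + 625*√26 ≈ 21562.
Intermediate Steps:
z(R) = 25
K = 2 - √26 (K = 2 - √(25 + 1) = 2 - √26 ≈ -3.0990)
Z = -125 (Z = 8 + 19*(-7) = 8 - 133 = -125)
Z*(d(K) - 161) = -125*((4 + 5*(2 - √26)) - 161) = -125*((4 + (10 - 5*√26)) - 161) = -125*((14 - 5*√26) - 161) = -125*(-147 - 5*√26) = 18375 + 625*√26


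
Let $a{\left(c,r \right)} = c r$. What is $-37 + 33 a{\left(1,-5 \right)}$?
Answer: $-202$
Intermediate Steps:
$-37 + 33 a{\left(1,-5 \right)} = -37 + 33 \cdot 1 \left(-5\right) = -37 + 33 \left(-5\right) = -37 - 165 = -202$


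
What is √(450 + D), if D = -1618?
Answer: 4*I*√73 ≈ 34.176*I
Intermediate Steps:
√(450 + D) = √(450 - 1618) = √(-1168) = 4*I*√73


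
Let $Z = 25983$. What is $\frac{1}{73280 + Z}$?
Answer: $\frac{1}{99263} \approx 1.0074 \cdot 10^{-5}$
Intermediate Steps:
$\frac{1}{73280 + Z} = \frac{1}{73280 + 25983} = \frac{1}{99263}$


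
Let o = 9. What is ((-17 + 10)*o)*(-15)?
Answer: 945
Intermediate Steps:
((-17 + 10)*o)*(-15) = ((-17 + 10)*9)*(-15) = -7*9*(-15) = -63*(-15) = 945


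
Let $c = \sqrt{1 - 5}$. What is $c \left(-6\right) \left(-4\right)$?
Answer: $48 i \approx 48.0 i$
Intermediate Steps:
$c = 2 i$ ($c = \sqrt{-4} = 2 i \approx 2.0 i$)
$c \left(-6\right) \left(-4\right) = 2 i \left(-6\right) \left(-4\right) = - 12 i \left(-4\right) = 48 i$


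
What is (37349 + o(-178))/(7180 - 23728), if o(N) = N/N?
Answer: -6225/2758 ≈ -2.2571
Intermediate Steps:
o(N) = 1
(37349 + o(-178))/(7180 - 23728) = (37349 + 1)/(7180 - 23728) = 37350/(-16548) = 37350*(-1/16548) = -6225/2758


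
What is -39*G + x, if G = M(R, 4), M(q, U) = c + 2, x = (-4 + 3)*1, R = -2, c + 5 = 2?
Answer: 38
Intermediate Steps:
c = -3 (c = -5 + 2 = -3)
x = -1 (x = -1*1 = -1)
M(q, U) = -1 (M(q, U) = -3 + 2 = -1)
G = -1
-39*G + x = -39*(-1) - 1 = 39 - 1 = 38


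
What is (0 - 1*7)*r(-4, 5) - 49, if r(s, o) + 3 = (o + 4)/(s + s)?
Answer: -161/8 ≈ -20.125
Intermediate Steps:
r(s, o) = -3 + (4 + o)/(2*s) (r(s, o) = -3 + (o + 4)/(s + s) = -3 + (4 + o)/((2*s)) = -3 + (4 + o)*(1/(2*s)) = -3 + (4 + o)/(2*s))
(0 - 1*7)*r(-4, 5) - 49 = (0 - 1*7)*((½)*(4 + 5 - 6*(-4))/(-4)) - 49 = (0 - 7)*((½)*(-¼)*(4 + 5 + 24)) - 49 = -7*(-1)*33/(2*4) - 49 = -7*(-33/8) - 49 = 231/8 - 49 = -161/8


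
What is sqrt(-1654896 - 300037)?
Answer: I*sqrt(1954933) ≈ 1398.2*I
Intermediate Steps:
sqrt(-1654896 - 300037) = sqrt(-1954933) = I*sqrt(1954933)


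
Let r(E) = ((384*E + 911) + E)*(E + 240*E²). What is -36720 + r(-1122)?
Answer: -130236303145962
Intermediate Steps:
r(E) = (911 + 385*E)*(E + 240*E²) (r(E) = ((911 + 384*E) + E)*(E + 240*E²) = (911 + 385*E)*(E + 240*E²))
-36720 + r(-1122) = -36720 - 1122*(911 + 92400*(-1122)² + 219025*(-1122)) = -36720 - 1122*(911 + 92400*1258884 - 245746050) = -36720 - 1122*(911 + 116320881600 - 245746050) = -36720 - 1122*116075136461 = -36720 - 130236303109242 = -130236303145962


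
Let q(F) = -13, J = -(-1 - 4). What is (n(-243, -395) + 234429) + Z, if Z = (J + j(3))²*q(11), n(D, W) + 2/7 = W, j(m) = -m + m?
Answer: 1635961/7 ≈ 2.3371e+5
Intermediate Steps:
j(m) = 0
J = 5 (J = -1*(-5) = 5)
n(D, W) = -2/7 + W
Z = -325 (Z = (5 + 0)²*(-13) = 5²*(-13) = 25*(-13) = -325)
(n(-243, -395) + 234429) + Z = ((-2/7 - 395) + 234429) - 325 = (-2767/7 + 234429) - 325 = 1638236/7 - 325 = 1635961/7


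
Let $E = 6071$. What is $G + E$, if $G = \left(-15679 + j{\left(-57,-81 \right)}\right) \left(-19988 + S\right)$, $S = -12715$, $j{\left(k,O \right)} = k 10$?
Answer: $531397118$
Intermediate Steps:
$j{\left(k,O \right)} = 10 k$
$G = 531391047$ ($G = \left(-15679 + 10 \left(-57\right)\right) \left(-19988 - 12715\right) = \left(-15679 - 570\right) \left(-32703\right) = \left(-16249\right) \left(-32703\right) = 531391047$)
$G + E = 531391047 + 6071 = 531397118$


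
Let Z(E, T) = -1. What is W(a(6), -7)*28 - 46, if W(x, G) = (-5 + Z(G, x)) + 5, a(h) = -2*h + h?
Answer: -74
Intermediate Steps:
a(h) = -h
W(x, G) = -1 (W(x, G) = (-5 - 1) + 5 = -6 + 5 = -1)
W(a(6), -7)*28 - 46 = -1*28 - 46 = -28 - 46 = -74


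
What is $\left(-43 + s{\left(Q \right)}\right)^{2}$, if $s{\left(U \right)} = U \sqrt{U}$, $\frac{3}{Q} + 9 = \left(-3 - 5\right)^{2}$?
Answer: $\frac{307627402}{166375} - \frac{258 \sqrt{165}}{3025} \approx 1847.9$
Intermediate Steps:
$Q = \frac{3}{55}$ ($Q = \frac{3}{-9 + \left(-3 - 5\right)^{2}} = \frac{3}{-9 + \left(-8\right)^{2}} = \frac{3}{-9 + 64} = \frac{3}{55} \approx 0.054545$)
$s{\left(U \right)} = U^{\frac{3}{2}}$
$\left(-43 + s{\left(Q \right)}\right)^{2} = \left(-43 + \left(\frac{3}{55}\right)^{\frac{3}{2}}\right)^{2} = \left(-43 + \frac{3 \sqrt{165}}{3025}\right)^{2}$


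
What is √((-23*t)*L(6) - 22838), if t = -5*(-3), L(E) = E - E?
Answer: I*√22838 ≈ 151.12*I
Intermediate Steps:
L(E) = 0
t = 15
√((-23*t)*L(6) - 22838) = √(-23*15*0 - 22838) = √(-345*0 - 22838) = √(0 - 22838) = √(-22838) = I*√22838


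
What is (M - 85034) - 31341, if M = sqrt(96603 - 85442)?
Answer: -116375 + sqrt(11161) ≈ -1.1627e+5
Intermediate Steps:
M = sqrt(11161) ≈ 105.65
(M - 85034) - 31341 = (sqrt(11161) - 85034) - 31341 = (-85034 + sqrt(11161)) - 31341 = -116375 + sqrt(11161)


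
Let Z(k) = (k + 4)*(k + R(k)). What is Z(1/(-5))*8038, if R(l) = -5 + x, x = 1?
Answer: -3207162/25 ≈ -1.2829e+5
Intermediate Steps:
R(l) = -4 (R(l) = -5 + 1 = -4)
Z(k) = (-4 + k)*(4 + k) (Z(k) = (k + 4)*(k - 4) = (4 + k)*(-4 + k) = (-4 + k)*(4 + k))
Z(1/(-5))*8038 = (-16 + (1/(-5))²)*8038 = (-16 + (-⅕)²)*8038 = (-16 + 1/25)*8038 = -399/25*8038 = -3207162/25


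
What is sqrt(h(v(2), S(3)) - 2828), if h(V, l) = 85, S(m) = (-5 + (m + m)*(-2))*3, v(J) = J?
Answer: I*sqrt(2743) ≈ 52.374*I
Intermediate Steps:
S(m) = -15 - 12*m (S(m) = (-5 + (2*m)*(-2))*3 = (-5 - 4*m)*3 = -15 - 12*m)
sqrt(h(v(2), S(3)) - 2828) = sqrt(85 - 2828) = sqrt(-2743) = I*sqrt(2743)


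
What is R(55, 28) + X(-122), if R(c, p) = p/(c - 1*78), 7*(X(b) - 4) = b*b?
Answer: 342780/161 ≈ 2129.1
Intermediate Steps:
X(b) = 4 + b²/7 (X(b) = 4 + (b*b)/7 = 4 + b²/7)
R(c, p) = p/(-78 + c) (R(c, p) = p/(c - 78) = p/(-78 + c))
R(55, 28) + X(-122) = 28/(-78 + 55) + (4 + (⅐)*(-122)²) = 28/(-23) + (4 + (⅐)*14884) = 28*(-1/23) + (4 + 14884/7) = -28/23 + 14912/7 = 342780/161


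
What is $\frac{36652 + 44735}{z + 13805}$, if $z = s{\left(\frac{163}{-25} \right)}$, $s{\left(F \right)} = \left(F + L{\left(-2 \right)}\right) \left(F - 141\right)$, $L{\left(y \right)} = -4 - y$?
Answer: $\frac{50866875}{9413669} \approx 5.4035$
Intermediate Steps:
$s{\left(F \right)} = \left(-141 + F\right) \left(-2 + F\right)$ ($s{\left(F \right)} = \left(F - 2\right) \left(F - 141\right) = \left(F + \left(-4 + 2\right)\right) \left(-141 + F\right) = \left(F - 2\right) \left(-141 + F\right) = \left(-2 + F\right) \left(-141 + F\right) = \left(-141 + F\right) \left(-2 + F\right)$)
$z = \frac{785544}{625}$ ($z = 282 + \left(\frac{163}{-25}\right)^{2} - 143 \frac{163}{-25} = 282 + \left(163 \left(- \frac{1}{25}\right)\right)^{2} - 143 \cdot 163 \left(- \frac{1}{25}\right) = 282 + \left(- \frac{163}{25}\right)^{2} - - \frac{23309}{25} = 282 + \frac{26569}{625} + \frac{23309}{25} = \frac{785544}{625} \approx 1256.9$)
$\frac{36652 + 44735}{z + 13805} = \frac{36652 + 44735}{\frac{785544}{625} + 13805} = \frac{81387}{\frac{9413669}{625}} = 81387 \cdot \frac{625}{9413669} = \frac{50866875}{9413669}$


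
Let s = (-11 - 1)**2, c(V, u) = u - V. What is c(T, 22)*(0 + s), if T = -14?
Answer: 5184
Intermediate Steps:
s = 144 (s = (-12)**2 = 144)
c(T, 22)*(0 + s) = (22 - 1*(-14))*(0 + 144) = (22 + 14)*144 = 36*144 = 5184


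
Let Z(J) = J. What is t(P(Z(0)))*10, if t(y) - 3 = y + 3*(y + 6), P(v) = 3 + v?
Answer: 330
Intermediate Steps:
t(y) = 21 + 4*y (t(y) = 3 + (y + 3*(y + 6)) = 3 + (y + 3*(6 + y)) = 3 + (y + (18 + 3*y)) = 3 + (18 + 4*y) = 21 + 4*y)
t(P(Z(0)))*10 = (21 + 4*(3 + 0))*10 = (21 + 4*3)*10 = (21 + 12)*10 = 33*10 = 330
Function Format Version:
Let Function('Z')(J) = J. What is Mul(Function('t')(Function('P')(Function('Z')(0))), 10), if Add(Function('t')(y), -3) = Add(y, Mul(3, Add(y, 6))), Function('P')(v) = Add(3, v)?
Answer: 330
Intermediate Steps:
Function('t')(y) = Add(21, Mul(4, y)) (Function('t')(y) = Add(3, Add(y, Mul(3, Add(y, 6)))) = Add(3, Add(y, Mul(3, Add(6, y)))) = Add(3, Add(y, Add(18, Mul(3, y)))) = Add(3, Add(18, Mul(4, y))) = Add(21, Mul(4, y)))
Mul(Function('t')(Function('P')(Function('Z')(0))), 10) = Mul(Add(21, Mul(4, Add(3, 0))), 10) = Mul(Add(21, Mul(4, 3)), 10) = Mul(Add(21, 12), 10) = Mul(33, 10) = 330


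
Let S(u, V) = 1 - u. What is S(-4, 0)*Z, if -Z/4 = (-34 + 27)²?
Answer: -980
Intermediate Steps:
Z = -196 (Z = -4*(-34 + 27)² = -4*(-7)² = -4*49 = -196)
S(-4, 0)*Z = (1 - 1*(-4))*(-196) = (1 + 4)*(-196) = 5*(-196) = -980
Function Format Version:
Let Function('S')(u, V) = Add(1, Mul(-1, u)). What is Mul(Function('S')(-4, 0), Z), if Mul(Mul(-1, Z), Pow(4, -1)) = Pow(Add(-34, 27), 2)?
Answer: -980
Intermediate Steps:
Z = -196 (Z = Mul(-4, Pow(Add(-34, 27), 2)) = Mul(-4, Pow(-7, 2)) = Mul(-4, 49) = -196)
Mul(Function('S')(-4, 0), Z) = Mul(Add(1, Mul(-1, -4)), -196) = Mul(Add(1, 4), -196) = Mul(5, -196) = -980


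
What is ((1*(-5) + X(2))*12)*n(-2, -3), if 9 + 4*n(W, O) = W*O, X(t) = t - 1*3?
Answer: 54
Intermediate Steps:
X(t) = -3 + t (X(t) = t - 3 = -3 + t)
n(W, O) = -9/4 + O*W/4 (n(W, O) = -9/4 + (W*O)/4 = -9/4 + (O*W)/4 = -9/4 + O*W/4)
((1*(-5) + X(2))*12)*n(-2, -3) = ((1*(-5) + (-3 + 2))*12)*(-9/4 + (¼)*(-3)*(-2)) = ((-5 - 1)*12)*(-9/4 + 3/2) = -6*12*(-¾) = -72*(-¾) = 54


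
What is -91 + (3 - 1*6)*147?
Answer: -532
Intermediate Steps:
-91 + (3 - 1*6)*147 = -91 + (3 - 6)*147 = -91 - 3*147 = -91 - 441 = -532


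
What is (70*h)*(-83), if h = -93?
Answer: 540330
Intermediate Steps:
(70*h)*(-83) = (70*(-93))*(-83) = -6510*(-83) = 540330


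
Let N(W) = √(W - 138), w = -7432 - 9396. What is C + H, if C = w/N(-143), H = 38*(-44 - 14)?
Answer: -2204 + 16828*I*√281/281 ≈ -2204.0 + 1003.9*I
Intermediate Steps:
H = -2204 (H = 38*(-58) = -2204)
w = -16828
N(W) = √(-138 + W)
C = 16828*I*√281/281 (C = -16828/√(-138 - 143) = -16828*(-I*√281/281) = -(-16828)*I*√281/281 = 16828*I*√281/281 ≈ 1003.9*I)
C + H = 16828*I*√281/281 - 2204 = -2204 + 16828*I*√281/281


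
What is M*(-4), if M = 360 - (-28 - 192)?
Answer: -2320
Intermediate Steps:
M = 580 (M = 360 - 1*(-220) = 360 + 220 = 580)
M*(-4) = 580*(-4) = -2320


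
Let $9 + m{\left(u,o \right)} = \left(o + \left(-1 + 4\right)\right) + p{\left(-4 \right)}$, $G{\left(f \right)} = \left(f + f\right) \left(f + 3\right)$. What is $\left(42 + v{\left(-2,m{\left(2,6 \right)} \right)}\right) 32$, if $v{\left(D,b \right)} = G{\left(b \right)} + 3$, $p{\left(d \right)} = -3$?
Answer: $1440$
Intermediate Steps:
$G{\left(f \right)} = 2 f \left(3 + f\right)$
$m{\left(u,o \right)} = -9 + o$ ($m{\left(u,o \right)} = -9 + \left(\left(o + \left(-1 + 4\right)\right) - 3\right) = -9 + \left(\left(o + 3\right) - 3\right) = -9 + \left(\left(3 + o\right) - 3\right) = -9 + o$)
$v{\left(D,b \right)} = 3 + 2 b \left(3 + b\right)$ ($v{\left(D,b \right)} = 2 b \left(3 + b\right) + 3 = 3 + 2 b \left(3 + b\right)$)
$\left(42 + v{\left(-2,m{\left(2,6 \right)} \right)}\right) 32 = \left(42 + \left(3 + 2 \left(-9 + 6\right) \left(3 + \left(-9 + 6\right)\right)\right)\right) 32 = \left(42 + \left(3 + 2 \left(-3\right) \left(3 - 3\right)\right)\right) 32 = \left(42 + \left(3 + 2 \left(-3\right) 0\right)\right) 32 = \left(42 + \left(3 + 0\right)\right) 32 = \left(42 + 3\right) 32 = 45 \cdot 32 = 1440$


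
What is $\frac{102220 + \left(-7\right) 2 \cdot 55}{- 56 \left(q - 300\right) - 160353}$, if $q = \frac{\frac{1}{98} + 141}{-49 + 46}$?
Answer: $- \frac{2130450}{2959337} \approx -0.71991$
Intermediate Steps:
$q = - \frac{13819}{294}$ ($q = \frac{\frac{1}{98} + 141}{-3} = \frac{13819}{98} \left(- \frac{1}{3}\right) = - \frac{13819}{294} \approx -47.003$)
$\frac{102220 + \left(-7\right) 2 \cdot 55}{- 56 \left(q - 300\right) - 160353} = \frac{102220 + \left(-7\right) 2 \cdot 55}{- 56 \left(- \frac{13819}{294} - 300\right) - 160353} = \frac{102220 - 770}{\left(-56\right) \left(- \frac{102019}{294}\right) - 160353} = \frac{102220 - 770}{\frac{408076}{21} - 160353} = \frac{101450}{- \frac{2959337}{21}} = 101450 \left(- \frac{21}{2959337}\right) = - \frac{2130450}{2959337}$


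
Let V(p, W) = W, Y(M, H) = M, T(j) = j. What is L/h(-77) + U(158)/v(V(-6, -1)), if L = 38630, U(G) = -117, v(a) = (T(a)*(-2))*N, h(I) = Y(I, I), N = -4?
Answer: -300031/616 ≈ -487.06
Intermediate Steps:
h(I) = I
v(a) = 8*a (v(a) = (a*(-2))*(-4) = -2*a*(-4) = 8*a)
L/h(-77) + U(158)/v(V(-6, -1)) = 38630/(-77) - 117/(8*(-1)) = 38630*(-1/77) - 117/(-8) = -38630/77 - 117*(-⅛) = -38630/77 + 117/8 = -300031/616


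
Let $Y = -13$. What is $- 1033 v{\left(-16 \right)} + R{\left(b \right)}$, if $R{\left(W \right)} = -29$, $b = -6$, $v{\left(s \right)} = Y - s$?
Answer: $-3128$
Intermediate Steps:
$v{\left(s \right)} = -13 - s$
$- 1033 v{\left(-16 \right)} + R{\left(b \right)} = - 1033 \left(-13 - -16\right) - 29 = - 1033 \left(-13 + 16\right) - 29 = \left(-1033\right) 3 - 29 = -3099 - 29 = -3128$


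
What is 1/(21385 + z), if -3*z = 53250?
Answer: 1/3635 ≈ 0.00027510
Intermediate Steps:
z = -17750 (z = -1/3*53250 = -17750)
1/(21385 + z) = 1/(21385 - 17750) = 1/3635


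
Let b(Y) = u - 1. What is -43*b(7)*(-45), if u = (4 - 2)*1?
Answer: 1935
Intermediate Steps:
u = 2 (u = 2*1 = 2)
b(Y) = 1 (b(Y) = 2 - 1 = 1)
-43*b(7)*(-45) = -43*1*(-45) = -43*(-45) = 1935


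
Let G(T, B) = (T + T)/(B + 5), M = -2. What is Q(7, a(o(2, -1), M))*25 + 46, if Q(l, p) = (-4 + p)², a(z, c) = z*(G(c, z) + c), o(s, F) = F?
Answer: 71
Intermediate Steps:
G(T, B) = 2*T/(5 + B) (G(T, B) = (2*T)/(5 + B) = 2*T/(5 + B))
a(z, c) = z*(c + 2*c/(5 + z)) (a(z, c) = z*(2*c/(5 + z) + c) = z*(c + 2*c/(5 + z)))
Q(7, a(o(2, -1), M))*25 + 46 = (-4 - 2*(-1)*(7 - 1)/(5 - 1))²*25 + 46 = (-4 - 2*(-1)*6/4)²*25 + 46 = (-4 - 2*(-1)*¼*6)²*25 + 46 = (-4 + 3)²*25 + 46 = (-1)²*25 + 46 = 1*25 + 46 = 25 + 46 = 71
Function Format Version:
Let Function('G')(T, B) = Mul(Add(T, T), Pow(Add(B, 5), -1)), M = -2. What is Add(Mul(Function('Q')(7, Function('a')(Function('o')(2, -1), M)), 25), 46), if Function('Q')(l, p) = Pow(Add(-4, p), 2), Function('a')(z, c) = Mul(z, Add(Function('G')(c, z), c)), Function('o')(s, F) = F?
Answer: 71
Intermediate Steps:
Function('G')(T, B) = Mul(2, T, Pow(Add(5, B), -1)) (Function('G')(T, B) = Mul(Mul(2, T), Pow(Add(5, B), -1)) = Mul(2, T, Pow(Add(5, B), -1)))
Function('a')(z, c) = Mul(z, Add(c, Mul(2, c, Pow(Add(5, z), -1)))) (Function('a')(z, c) = Mul(z, Add(Mul(2, c, Pow(Add(5, z), -1)), c)) = Mul(z, Add(c, Mul(2, c, Pow(Add(5, z), -1)))))
Add(Mul(Function('Q')(7, Function('a')(Function('o')(2, -1), M)), 25), 46) = Add(Mul(Pow(Add(-4, Mul(-2, -1, Pow(Add(5, -1), -1), Add(7, -1))), 2), 25), 46) = Add(Mul(Pow(Add(-4, Mul(-2, -1, Pow(4, -1), 6)), 2), 25), 46) = Add(Mul(Pow(Add(-4, Mul(-2, -1, Rational(1, 4), 6)), 2), 25), 46) = Add(Mul(Pow(Add(-4, 3), 2), 25), 46) = Add(Mul(Pow(-1, 2), 25), 46) = Add(Mul(1, 25), 46) = Add(25, 46) = 71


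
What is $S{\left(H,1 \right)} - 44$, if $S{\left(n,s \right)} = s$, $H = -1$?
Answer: $-43$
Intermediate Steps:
$S{\left(H,1 \right)} - 44 = 1 - 44 = -43$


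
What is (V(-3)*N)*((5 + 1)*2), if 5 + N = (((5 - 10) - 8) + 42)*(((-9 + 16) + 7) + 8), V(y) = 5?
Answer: 37980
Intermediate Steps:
N = 633 (N = -5 + (((5 - 10) - 8) + 42)*(((-9 + 16) + 7) + 8) = -5 + ((-5 - 8) + 42)*((7 + 7) + 8) = -5 + (-13 + 42)*(14 + 8) = -5 + 29*22 = -5 + 638 = 633)
(V(-3)*N)*((5 + 1)*2) = (5*633)*((5 + 1)*2) = 3165*(6*2) = 3165*12 = 37980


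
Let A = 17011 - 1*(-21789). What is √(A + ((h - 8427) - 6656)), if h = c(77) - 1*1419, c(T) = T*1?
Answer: 5*√895 ≈ 149.58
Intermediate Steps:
c(T) = T
h = -1342 (h = 77 - 1*1419 = 77 - 1419 = -1342)
A = 38800 (A = 17011 + 21789 = 38800)
√(A + ((h - 8427) - 6656)) = √(38800 + ((-1342 - 8427) - 6656)) = √(38800 + (-9769 - 6656)) = √(38800 - 16425) = √22375 = 5*√895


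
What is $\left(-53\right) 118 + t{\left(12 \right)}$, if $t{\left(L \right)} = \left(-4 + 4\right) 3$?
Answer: $-6254$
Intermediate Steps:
$t{\left(L \right)} = 0$ ($t{\left(L \right)} = 0 \cdot 3 = 0$)
$\left(-53\right) 118 + t{\left(12 \right)} = \left(-53\right) 118 + 0 = -6254 + 0 = -6254$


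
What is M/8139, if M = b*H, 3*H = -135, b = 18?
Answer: -270/2713 ≈ -0.099521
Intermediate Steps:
H = -45 (H = (1/3)*(-135) = -45)
M = -810 (M = 18*(-45) = -810)
M/8139 = -810/8139 = -810*1/8139 = -270/2713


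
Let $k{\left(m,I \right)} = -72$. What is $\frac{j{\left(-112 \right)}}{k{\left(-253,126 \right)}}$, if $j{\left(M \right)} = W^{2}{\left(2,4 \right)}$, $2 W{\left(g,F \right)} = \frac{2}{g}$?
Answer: $- \frac{1}{288} \approx -0.0034722$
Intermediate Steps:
$W{\left(g,F \right)} = \frac{1}{g}$ ($W{\left(g,F \right)} = \frac{2 \frac{1}{g}}{2} = \frac{1}{g}$)
$j{\left(M \right)} = \frac{1}{4}$ ($j{\left(M \right)} = \left(\frac{1}{2}\right)^{2} = \frac{1}{4}$)
$\frac{j{\left(-112 \right)}}{k{\left(-253,126 \right)}} = \frac{1}{4 \left(-72\right)} = \frac{1}{4} \left(- \frac{1}{72}\right) = - \frac{1}{288}$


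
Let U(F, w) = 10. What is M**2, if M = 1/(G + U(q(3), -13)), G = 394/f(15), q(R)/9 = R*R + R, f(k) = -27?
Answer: 729/15376 ≈ 0.047412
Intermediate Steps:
q(R) = 9*R + 9*R**2 (q(R) = 9*(R*R + R) = 9*(R**2 + R) = 9*(R + R**2) = 9*R + 9*R**2)
G = -394/27 (G = 394/(-27) = 394*(-1/27) = -394/27 ≈ -14.593)
M = -27/124 (M = 1/(-394/27 + 10) = 1/(-124/27) = -27/124 ≈ -0.21774)
M**2 = (-27/124)**2 = 729/15376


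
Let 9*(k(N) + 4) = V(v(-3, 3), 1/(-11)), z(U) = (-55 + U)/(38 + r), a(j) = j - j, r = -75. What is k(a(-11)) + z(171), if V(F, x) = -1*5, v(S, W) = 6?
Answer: -2561/333 ≈ -7.6907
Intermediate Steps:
a(j) = 0
z(U) = 55/37 - U/37 (z(U) = (-55 + U)/(38 - 75) = (-55 + U)/(-37) = (-55 + U)*(-1/37) = 55/37 - U/37)
V(F, x) = -5
k(N) = -41/9 (k(N) = -4 + (1/9)*(-5) = -4 - 5/9 = -41/9)
k(a(-11)) + z(171) = -41/9 + (55/37 - 1/37*171) = -41/9 + (55/37 - 171/37) = -41/9 - 116/37 = -2561/333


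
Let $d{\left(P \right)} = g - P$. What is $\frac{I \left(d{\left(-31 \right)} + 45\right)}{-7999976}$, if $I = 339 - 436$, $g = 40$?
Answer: $\frac{2813}{1999994} \approx 0.0014065$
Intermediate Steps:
$d{\left(P \right)} = 40 - P$
$I = -97$ ($I = 339 - 436 = -97$)
$\frac{I \left(d{\left(-31 \right)} + 45\right)}{-7999976} = \frac{\left(-97\right) \left(\left(40 - -31\right) + 45\right)}{-7999976} = - 97 \left(\left(40 + 31\right) + 45\right) \left(- \frac{1}{7999976}\right) = - 97 \left(71 + 45\right) \left(- \frac{1}{7999976}\right) = \left(-97\right) 116 \left(- \frac{1}{7999976}\right) = \left(-11252\right) \left(- \frac{1}{7999976}\right) = \frac{2813}{1999994}$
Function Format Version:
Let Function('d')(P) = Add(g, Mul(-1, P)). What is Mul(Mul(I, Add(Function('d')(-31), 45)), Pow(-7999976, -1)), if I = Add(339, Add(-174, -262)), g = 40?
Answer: Rational(2813, 1999994) ≈ 0.0014065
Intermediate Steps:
Function('d')(P) = Add(40, Mul(-1, P))
I = -97 (I = Add(339, -436) = -97)
Mul(Mul(I, Add(Function('d')(-31), 45)), Pow(-7999976, -1)) = Mul(Mul(-97, Add(Add(40, Mul(-1, -31)), 45)), Pow(-7999976, -1)) = Mul(Mul(-97, Add(Add(40, 31), 45)), Rational(-1, 7999976)) = Mul(Mul(-97, Add(71, 45)), Rational(-1, 7999976)) = Mul(Mul(-97, 116), Rational(-1, 7999976)) = Mul(-11252, Rational(-1, 7999976)) = Rational(2813, 1999994)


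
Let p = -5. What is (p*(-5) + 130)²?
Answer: 24025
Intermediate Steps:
(p*(-5) + 130)² = (-5*(-5) + 130)² = (25 + 130)² = 155² = 24025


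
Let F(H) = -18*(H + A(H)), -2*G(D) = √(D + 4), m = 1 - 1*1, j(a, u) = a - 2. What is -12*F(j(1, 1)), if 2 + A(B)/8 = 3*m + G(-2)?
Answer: -3672 - 864*√2 ≈ -4893.9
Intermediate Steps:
j(a, u) = -2 + a
m = 0 (m = 1 - 1 = 0)
G(D) = -√(4 + D)/2 (G(D) = -√(D + 4)/2 = -√(4 + D)/2)
A(B) = -16 - 4*√2 (A(B) = -16 + 8*(3*0 - √(4 - 2)/2) = -16 + 8*(0 - √2/2) = -16 + 8*(-√2/2) = -16 - 4*√2)
F(H) = 288 - 18*H + 72*√2 (F(H) = -18*(H + (-16 - 4*√2)) = -18*(-16 + H - 4*√2) = 288 - 18*H + 72*√2)
-12*F(j(1, 1)) = -12*(288 - 18*(-2 + 1) + 72*√2) = -12*(288 - 18*(-1) + 72*√2) = -12*(288 + 18 + 72*√2) = -12*(306 + 72*√2) = -3672 - 864*√2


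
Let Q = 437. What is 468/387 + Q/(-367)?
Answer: 293/15781 ≈ 0.018567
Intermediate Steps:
468/387 + Q/(-367) = 468/387 + 437/(-367) = 468*(1/387) + 437*(-1/367) = 52/43 - 437/367 = 293/15781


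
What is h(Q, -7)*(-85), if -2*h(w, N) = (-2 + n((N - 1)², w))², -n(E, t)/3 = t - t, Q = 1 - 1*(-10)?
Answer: 170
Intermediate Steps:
Q = 11 (Q = 1 + 10 = 11)
n(E, t) = 0 (n(E, t) = -3*(t - t) = -3*0 = 0)
h(w, N) = -2 (h(w, N) = -(-2 + 0)²/2 = -½*(-2)² = -½*4 = -2)
h(Q, -7)*(-85) = -2*(-85) = 170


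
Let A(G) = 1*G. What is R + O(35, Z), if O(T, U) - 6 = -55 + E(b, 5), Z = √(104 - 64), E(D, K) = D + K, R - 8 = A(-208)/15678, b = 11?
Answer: -15083/603 ≈ -25.013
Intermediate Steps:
A(G) = G
R = 4816/603 (R = 8 - 208/15678 = 8 - 208*1/15678 = 8 - 8/603 = 4816/603 ≈ 7.9867)
Z = 2*√10 (Z = √40 = 2*√10 ≈ 6.3246)
O(T, U) = -33 (O(T, U) = 6 + (-55 + (11 + 5)) = 6 + (-55 + 16) = 6 - 39 = -33)
R + O(35, Z) = 4816/603 - 33 = -15083/603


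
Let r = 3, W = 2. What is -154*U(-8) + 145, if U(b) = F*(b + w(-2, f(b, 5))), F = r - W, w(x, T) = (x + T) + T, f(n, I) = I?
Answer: 145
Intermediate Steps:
w(x, T) = x + 2*T (w(x, T) = (T + x) + T = x + 2*T)
F = 1 (F = 3 - 1*2 = 3 - 2 = 1)
U(b) = 8 + b (U(b) = 1*(b + (-2 + 2*5)) = 1*(b + (-2 + 10)) = 1*(b + 8) = 1*(8 + b) = 8 + b)
-154*U(-8) + 145 = -154*(8 - 8) + 145 = -154*0 + 145 = 0 + 145 = 145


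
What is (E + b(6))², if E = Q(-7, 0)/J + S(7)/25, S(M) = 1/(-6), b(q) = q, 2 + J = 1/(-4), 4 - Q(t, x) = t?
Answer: 247009/202500 ≈ 1.2198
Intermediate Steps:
Q(t, x) = 4 - t
J = -9/4 (J = -2 + 1/(-4) = -2 - ¼ = -9/4 ≈ -2.2500)
S(M) = -⅙
E = -2203/450 (E = (4 - 1*(-7))/(-9/4) - ⅙/25 = (4 + 7)*(-4/9) - ⅙*1/25 = 11*(-4/9) - 1/150 = -44/9 - 1/150 = -2203/450 ≈ -4.8956)
(E + b(6))² = (-2203/450 + 6)² = (497/450)² = 247009/202500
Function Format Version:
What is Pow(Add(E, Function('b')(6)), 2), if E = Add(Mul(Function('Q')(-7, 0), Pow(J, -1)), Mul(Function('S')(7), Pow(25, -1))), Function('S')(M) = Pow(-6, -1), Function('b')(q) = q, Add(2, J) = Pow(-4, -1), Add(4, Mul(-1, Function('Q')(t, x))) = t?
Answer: Rational(247009, 202500) ≈ 1.2198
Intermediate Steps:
Function('Q')(t, x) = Add(4, Mul(-1, t))
J = Rational(-9, 4) (J = Add(-2, Pow(-4, -1)) = Add(-2, Rational(-1, 4)) = Rational(-9, 4) ≈ -2.2500)
Function('S')(M) = Rational(-1, 6)
E = Rational(-2203, 450) (E = Add(Mul(Add(4, Mul(-1, -7)), Pow(Rational(-9, 4), -1)), Mul(Rational(-1, 6), Pow(25, -1))) = Add(Mul(Add(4, 7), Rational(-4, 9)), Mul(Rational(-1, 6), Rational(1, 25))) = Add(Mul(11, Rational(-4, 9)), Rational(-1, 150)) = Add(Rational(-44, 9), Rational(-1, 150)) = Rational(-2203, 450) ≈ -4.8956)
Pow(Add(E, Function('b')(6)), 2) = Pow(Add(Rational(-2203, 450), 6), 2) = Pow(Rational(497, 450), 2) = Rational(247009, 202500)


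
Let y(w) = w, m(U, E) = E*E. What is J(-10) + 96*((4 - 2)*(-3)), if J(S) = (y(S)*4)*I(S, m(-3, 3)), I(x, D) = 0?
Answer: -576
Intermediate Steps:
m(U, E) = E**2
J(S) = 0 (J(S) = (S*4)*0 = (4*S)*0 = 0)
J(-10) + 96*((4 - 2)*(-3)) = 0 + 96*((4 - 2)*(-3)) = 0 + 96*(2*(-3)) = 0 + 96*(-6) = 0 - 576 = -576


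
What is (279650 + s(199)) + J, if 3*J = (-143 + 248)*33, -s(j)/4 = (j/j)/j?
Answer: 55880191/199 ≈ 2.8081e+5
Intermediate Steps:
s(j) = -4/j (s(j) = -4*j/j/j = -4/j)
J = 1155 (J = ((-143 + 248)*33)/3 = (105*33)/3 = (⅓)*3465 = 1155)
(279650 + s(199)) + J = (279650 - 4/199) + 1155 = 55650346/199 + 1155 = 55880191/199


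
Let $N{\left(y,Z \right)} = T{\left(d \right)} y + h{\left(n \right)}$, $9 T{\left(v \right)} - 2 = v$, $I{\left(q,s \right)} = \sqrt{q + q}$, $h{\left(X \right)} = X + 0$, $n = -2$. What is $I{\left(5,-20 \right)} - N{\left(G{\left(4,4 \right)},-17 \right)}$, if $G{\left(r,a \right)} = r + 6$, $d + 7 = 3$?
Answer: $\frac{38}{9} + \sqrt{10} \approx 7.3845$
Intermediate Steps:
$d = -4$ ($d = -7 + 3 = -4$)
$h{\left(X \right)} = X$
$G{\left(r,a \right)} = 6 + r$
$I{\left(q,s \right)} = \sqrt{2} \sqrt{q}$ ($I{\left(q,s \right)} = \sqrt{2 q} = \sqrt{2} \sqrt{q}$)
$T{\left(v \right)} = \frac{2}{9} + \frac{v}{9}$
$N{\left(y,Z \right)} = -2 - \frac{2 y}{9}$ ($N{\left(y,Z \right)} = \left(\frac{2}{9} + \frac{1}{9} \left(-4\right)\right) y - 2 = \left(\frac{2}{9} - \frac{4}{9}\right) y - 2 = - \frac{2 y}{9} - 2 = -2 - \frac{2 y}{9}$)
$I{\left(5,-20 \right)} - N{\left(G{\left(4,4 \right)},-17 \right)} = \sqrt{2} \sqrt{5} - \left(-2 - \frac{2 \left(6 + 4\right)}{9}\right) = \sqrt{10} - \left(-2 - \frac{20}{9}\right) = \sqrt{10} - - \frac{38}{9} = \sqrt{10} + \frac{38}{9} = \frac{38}{9} + \sqrt{10}$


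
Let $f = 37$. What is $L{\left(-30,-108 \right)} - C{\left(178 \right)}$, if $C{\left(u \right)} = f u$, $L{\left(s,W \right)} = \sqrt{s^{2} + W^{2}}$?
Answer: $-6586 + 6 \sqrt{349} \approx -6473.9$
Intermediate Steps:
$L{\left(s,W \right)} = \sqrt{W^{2} + s^{2}}$
$C{\left(u \right)} = 37 u$
$L{\left(-30,-108 \right)} - C{\left(178 \right)} = \sqrt{\left(-108\right)^{2} + \left(-30\right)^{2}} - 37 \cdot 178 = \sqrt{11664 + 900} - 6586 = \sqrt{12564} - 6586 = 6 \sqrt{349} - 6586 = -6586 + 6 \sqrt{349}$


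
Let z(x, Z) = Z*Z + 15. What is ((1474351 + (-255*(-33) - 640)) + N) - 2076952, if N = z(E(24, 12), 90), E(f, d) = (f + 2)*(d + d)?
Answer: -586711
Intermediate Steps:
E(f, d) = 2*d*(2 + f) (E(f, d) = (2 + f)*(2*d) = 2*d*(2 + f))
z(x, Z) = 15 + Z**2 (z(x, Z) = Z**2 + 15 = 15 + Z**2)
N = 8115 (N = 15 + 90**2 = 15 + 8100 = 8115)
((1474351 + (-255*(-33) - 640)) + N) - 2076952 = ((1474351 + (-255*(-33) - 640)) + 8115) - 2076952 = ((1474351 + (8415 - 640)) + 8115) - 2076952 = ((1474351 + 7775) + 8115) - 2076952 = (1482126 + 8115) - 2076952 = 1490241 - 2076952 = -586711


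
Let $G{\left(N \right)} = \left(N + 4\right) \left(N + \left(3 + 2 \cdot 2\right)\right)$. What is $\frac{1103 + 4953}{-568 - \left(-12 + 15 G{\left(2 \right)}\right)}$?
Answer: $- \frac{3028}{683} \approx -4.4334$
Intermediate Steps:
$G{\left(N \right)} = \left(4 + N\right) \left(7 + N\right)$ ($G{\left(N \right)} = \left(4 + N\right) \left(N + \left(3 + 4\right)\right) = \left(4 + N\right) \left(N + 7\right) = \left(4 + N\right) \left(7 + N\right)$)
$\frac{1103 + 4953}{-568 - \left(-12 + 15 G{\left(2 \right)}\right)} = \frac{1103 + 4953}{-568 + \left(12 - 15 \left(28 + 2^{2} + 11 \cdot 2\right)\right)} = \frac{6056}{-568 + \left(12 - 15 \left(28 + 4 + 22\right)\right)} = \frac{6056}{-568 + \left(12 - 810\right)} = \frac{6056}{-568 - 798} = \frac{6056}{-1366} = 6056 \left(- \frac{1}{1366}\right) = - \frac{3028}{683}$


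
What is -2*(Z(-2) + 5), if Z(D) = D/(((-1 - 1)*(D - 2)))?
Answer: -19/2 ≈ -9.5000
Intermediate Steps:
Z(D) = D/(4 - 2*D) (Z(D) = D/((-2*(-2 + D))) = D/(4 - 2*D))
-2*(Z(-2) + 5) = -2*(-1*(-2)/(-4 + 2*(-2)) + 5) = -2*(-1*(-2)/(-4 - 4) + 5) = -2*(-1*(-2)/(-8) + 5) = -2*(-1*(-2)*(-⅛) + 5) = -2*(-¼ + 5) = -2*19/4 = -19/2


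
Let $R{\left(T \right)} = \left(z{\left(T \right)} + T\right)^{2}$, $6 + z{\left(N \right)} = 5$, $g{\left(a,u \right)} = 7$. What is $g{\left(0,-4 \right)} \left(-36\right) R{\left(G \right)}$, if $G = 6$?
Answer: $-6300$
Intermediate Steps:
$z{\left(N \right)} = -1$ ($z{\left(N \right)} = -6 + 5 = -1$)
$R{\left(T \right)} = \left(-1 + T\right)^{2}$
$g{\left(0,-4 \right)} \left(-36\right) R{\left(G \right)} = 7 \left(-36\right) \left(-1 + 6\right)^{2} = - 252 \cdot 5^{2} = \left(-252\right) 25 = -6300$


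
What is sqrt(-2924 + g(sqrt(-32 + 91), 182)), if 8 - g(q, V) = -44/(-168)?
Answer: I*sqrt(5144286)/42 ≈ 54.002*I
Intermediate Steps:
g(q, V) = 325/42 (g(q, V) = 8 - (-44)/(-168) = 8 - (-44)*(-1)/168 = 8 - 1*11/42 = 8 - 11/42 = 325/42)
sqrt(-2924 + g(sqrt(-32 + 91), 182)) = sqrt(-2924 + 325/42) = sqrt(-122483/42) = I*sqrt(5144286)/42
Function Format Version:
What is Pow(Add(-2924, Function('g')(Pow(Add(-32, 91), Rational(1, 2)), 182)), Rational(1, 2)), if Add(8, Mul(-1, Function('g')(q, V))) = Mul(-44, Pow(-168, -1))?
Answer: Mul(Rational(1, 42), I, Pow(5144286, Rational(1, 2))) ≈ Mul(54.002, I)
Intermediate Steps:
Function('g')(q, V) = Rational(325, 42) (Function('g')(q, V) = Add(8, Mul(-1, Mul(-44, Pow(-168, -1)))) = Add(8, Mul(-1, Mul(-44, Rational(-1, 168)))) = Add(8, Mul(-1, Rational(11, 42))) = Add(8, Rational(-11, 42)) = Rational(325, 42))
Pow(Add(-2924, Function('g')(Pow(Add(-32, 91), Rational(1, 2)), 182)), Rational(1, 2)) = Pow(Add(-2924, Rational(325, 42)), Rational(1, 2)) = Pow(Rational(-122483, 42), Rational(1, 2)) = Mul(Rational(1, 42), I, Pow(5144286, Rational(1, 2)))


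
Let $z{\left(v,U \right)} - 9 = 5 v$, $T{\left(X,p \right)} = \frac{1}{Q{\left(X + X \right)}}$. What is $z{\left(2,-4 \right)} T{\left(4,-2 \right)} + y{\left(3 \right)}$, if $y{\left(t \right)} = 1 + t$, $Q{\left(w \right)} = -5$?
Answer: $\frac{1}{5} \approx 0.2$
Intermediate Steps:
$T{\left(X,p \right)} = - \frac{1}{5}$ ($T{\left(X,p \right)} = \frac{1}{-5} = - \frac{1}{5}$)
$z{\left(v,U \right)} = 9 + 5 v$
$z{\left(2,-4 \right)} T{\left(4,-2 \right)} + y{\left(3 \right)} = \left(9 + 5 \cdot 2\right) \left(- \frac{1}{5}\right) + \left(1 + 3\right) = \left(9 + 10\right) \left(- \frac{1}{5}\right) + 4 = 19 \left(- \frac{1}{5}\right) + 4 = - \frac{19}{5} + 4 = \frac{1}{5}$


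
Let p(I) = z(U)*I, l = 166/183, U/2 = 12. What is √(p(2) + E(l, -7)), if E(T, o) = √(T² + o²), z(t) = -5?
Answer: √(-334890 + 183*√1668517)/183 ≈ 1.7151*I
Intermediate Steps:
U = 24 (U = 2*12 = 24)
l = 166/183 (l = 166*(1/183) = 166/183 ≈ 0.90710)
p(I) = -5*I
√(p(2) + E(l, -7)) = √(-5*2 + √((166/183)² + (-7)²)) = √(-10 + √(27556/33489 + 49)) = √(-10 + √(1668517/33489)) = √(-10 + √1668517/183)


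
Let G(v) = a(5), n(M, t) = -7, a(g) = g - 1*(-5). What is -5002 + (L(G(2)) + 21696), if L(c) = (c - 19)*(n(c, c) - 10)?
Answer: 16847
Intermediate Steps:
a(g) = 5 + g (a(g) = g + 5 = 5 + g)
G(v) = 10 (G(v) = 5 + 5 = 10)
L(c) = 323 - 17*c (L(c) = (c - 19)*(-7 - 10) = (-19 + c)*(-17) = 323 - 17*c)
-5002 + (L(G(2)) + 21696) = -5002 + ((323 - 17*10) + 21696) = -5002 + ((323 - 170) + 21696) = -5002 + (153 + 21696) = -5002 + 21849 = 16847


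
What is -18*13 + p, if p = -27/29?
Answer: -6813/29 ≈ -234.93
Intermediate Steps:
p = -27/29 (p = -27*1/29 = -27/29 ≈ -0.93103)
-18*13 + p = -18*13 - 27/29 = -234 - 27/29 = -6813/29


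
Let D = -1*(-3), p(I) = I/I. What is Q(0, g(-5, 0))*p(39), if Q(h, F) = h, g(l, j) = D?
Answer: 0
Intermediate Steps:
p(I) = 1
D = 3
g(l, j) = 3
Q(0, g(-5, 0))*p(39) = 0*1 = 0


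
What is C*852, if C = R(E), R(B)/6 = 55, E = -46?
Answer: 281160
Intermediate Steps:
R(B) = 330 (R(B) = 6*55 = 330)
C = 330
C*852 = 330*852 = 281160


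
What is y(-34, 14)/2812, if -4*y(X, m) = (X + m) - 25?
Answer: 45/11248 ≈ 0.0040007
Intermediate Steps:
y(X, m) = 25/4 - X/4 - m/4 (y(X, m) = -((X + m) - 25)/4 = -(-25 + X + m)/4 = 25/4 - X/4 - m/4)
y(-34, 14)/2812 = (25/4 - ¼*(-34) - ¼*14)/2812 = (25/4 + 17/2 - 7/2)*(1/2812) = (45/4)*(1/2812) = 45/11248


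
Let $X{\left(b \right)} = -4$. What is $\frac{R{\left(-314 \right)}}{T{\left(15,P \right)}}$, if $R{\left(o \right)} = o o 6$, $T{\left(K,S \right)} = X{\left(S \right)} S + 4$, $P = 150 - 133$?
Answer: $- \frac{73947}{8} \approx -9243.4$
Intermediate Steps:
$P = 17$ ($P = 150 - 133 = 17$)
$T{\left(K,S \right)} = 4 - 4 S$ ($T{\left(K,S \right)} = - 4 S + 4 = 4 - 4 S$)
$R{\left(o \right)} = 6 o^{2}$ ($R{\left(o \right)} = o^{2} \cdot 6 = 6 o^{2}$)
$\frac{R{\left(-314 \right)}}{T{\left(15,P \right)}} = \frac{6 \left(-314\right)^{2}}{4 - 68} = \frac{6 \cdot 98596}{4 - 68} = \frac{591576}{-64} = 591576 \left(- \frac{1}{64}\right) = - \frac{73947}{8}$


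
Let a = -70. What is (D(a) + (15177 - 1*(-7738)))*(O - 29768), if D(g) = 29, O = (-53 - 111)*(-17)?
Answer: -619029120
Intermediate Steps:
O = 2788 (O = -164*(-17) = 2788)
(D(a) + (15177 - 1*(-7738)))*(O - 29768) = (29 + (15177 - 1*(-7738)))*(2788 - 29768) = (29 + (15177 + 7738))*(-26980) = (29 + 22915)*(-26980) = 22944*(-26980) = -619029120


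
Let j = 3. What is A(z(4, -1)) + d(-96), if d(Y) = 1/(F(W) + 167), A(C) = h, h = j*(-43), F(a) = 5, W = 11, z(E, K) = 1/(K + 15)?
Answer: -22187/172 ≈ -128.99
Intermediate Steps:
z(E, K) = 1/(15 + K)
h = -129 (h = 3*(-43) = -129)
A(C) = -129
d(Y) = 1/172 (d(Y) = 1/(5 + 167) = 1/172)
A(z(4, -1)) + d(-96) = -129 + 1/172 = -22187/172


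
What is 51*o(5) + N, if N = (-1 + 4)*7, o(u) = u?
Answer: 276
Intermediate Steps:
N = 21 (N = 3*7 = 21)
51*o(5) + N = 51*5 + 21 = 255 + 21 = 276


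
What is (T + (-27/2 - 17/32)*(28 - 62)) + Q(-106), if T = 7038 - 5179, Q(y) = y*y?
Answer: 217153/16 ≈ 13572.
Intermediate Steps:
Q(y) = y²
T = 1859
(T + (-27/2 - 17/32)*(28 - 62)) + Q(-106) = (1859 + (-27/2 - 17/32)*(28 - 62)) + (-106)² = (1859 + (-27*½ - 17*1/32)*(-34)) + 11236 = (1859 + (-27/2 - 17/32)*(-34)) + 11236 = (1859 - 449/32*(-34)) + 11236 = (1859 + 7633/16) + 11236 = 37377/16 + 11236 = 217153/16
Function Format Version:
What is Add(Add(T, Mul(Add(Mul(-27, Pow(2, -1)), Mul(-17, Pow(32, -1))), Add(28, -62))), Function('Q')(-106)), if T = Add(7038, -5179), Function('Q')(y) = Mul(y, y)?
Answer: Rational(217153, 16) ≈ 13572.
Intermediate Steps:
Function('Q')(y) = Pow(y, 2)
T = 1859
Add(Add(T, Mul(Add(Mul(-27, Pow(2, -1)), Mul(-17, Pow(32, -1))), Add(28, -62))), Function('Q')(-106)) = Add(Add(1859, Mul(Add(Mul(-27, Pow(2, -1)), Mul(-17, Pow(32, -1))), Add(28, -62))), Pow(-106, 2)) = Add(Add(1859, Mul(Add(Mul(-27, Rational(1, 2)), Mul(-17, Rational(1, 32))), -34)), 11236) = Add(Add(1859, Mul(Add(Rational(-27, 2), Rational(-17, 32)), -34)), 11236) = Add(Add(1859, Mul(Rational(-449, 32), -34)), 11236) = Add(Add(1859, Rational(7633, 16)), 11236) = Add(Rational(37377, 16), 11236) = Rational(217153, 16)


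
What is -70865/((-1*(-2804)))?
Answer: -70865/2804 ≈ -25.273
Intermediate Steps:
-70865/((-1*(-2804))) = -70865/2804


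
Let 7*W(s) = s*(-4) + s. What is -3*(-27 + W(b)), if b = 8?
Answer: 639/7 ≈ 91.286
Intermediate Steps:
W(s) = -3*s/7 (W(s) = (s*(-4) + s)/7 = (-4*s + s)/7 = (-3*s)/7 = -3*s/7)
-3*(-27 + W(b)) = -3*(-27 - 3/7*8) = -3*(-27 - 24/7) = -3*(-213/7) = 639/7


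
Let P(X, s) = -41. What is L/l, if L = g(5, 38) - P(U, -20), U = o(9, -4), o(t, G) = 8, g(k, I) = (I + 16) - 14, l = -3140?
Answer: -81/3140 ≈ -0.025796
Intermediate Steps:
g(k, I) = 2 + I (g(k, I) = (16 + I) - 14 = 2 + I)
U = 8
L = 81 (L = (2 + 38) - 1*(-41) = 40 + 41 = 81)
L/l = 81/(-3140) = 81*(-1/3140) = -81/3140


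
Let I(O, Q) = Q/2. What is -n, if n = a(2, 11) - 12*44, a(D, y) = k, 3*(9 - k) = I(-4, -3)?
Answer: 1037/2 ≈ 518.50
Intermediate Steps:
I(O, Q) = Q/2 (I(O, Q) = Q*(1/2) = Q/2)
k = 19/2 (k = 9 - (-3)/6 = 9 - 1/3*(-3/2) = 9 + 1/2 = 19/2 ≈ 9.5000)
a(D, y) = 19/2
n = -1037/2 (n = 19/2 - 12*44 = 19/2 - 528 = -1037/2 ≈ -518.50)
-n = -1*(-1037/2) = 1037/2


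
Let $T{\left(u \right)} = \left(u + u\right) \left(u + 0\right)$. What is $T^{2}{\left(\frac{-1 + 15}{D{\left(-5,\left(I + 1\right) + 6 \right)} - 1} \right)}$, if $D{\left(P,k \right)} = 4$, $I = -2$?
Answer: $\frac{153664}{81} \approx 1897.1$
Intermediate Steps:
$T{\left(u \right)} = 2 u^{2}$ ($T{\left(u \right)} = 2 u u = 2 u^{2}$)
$T^{2}{\left(\frac{-1 + 15}{D{\left(-5,\left(I + 1\right) + 6 \right)} - 1} \right)} = \left(2 \left(\frac{-1 + 15}{4 - 1}\right)^{2}\right)^{2} = \left(2 \left(\frac{14}{3}\right)^{2}\right)^{2} = \left(2 \cdot \frac{196}{9}\right)^{2} = \left(\frac{392}{9}\right)^{2} = \frac{153664}{81}$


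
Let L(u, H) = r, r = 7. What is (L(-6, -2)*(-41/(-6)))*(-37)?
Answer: -10619/6 ≈ -1769.8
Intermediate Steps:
L(u, H) = 7
(L(-6, -2)*(-41/(-6)))*(-37) = (7*(-41/(-6)))*(-37) = (7*(-41*(-⅙)))*(-37) = (7*(41/6))*(-37) = (287/6)*(-37) = -10619/6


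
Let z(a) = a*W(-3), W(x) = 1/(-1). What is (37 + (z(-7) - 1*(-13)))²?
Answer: 3249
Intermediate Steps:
W(x) = -1
z(a) = -a (z(a) = a*(-1) = -a)
(37 + (z(-7) - 1*(-13)))² = (37 + (-1*(-7) - 1*(-13)))² = (37 + (7 + 13))² = (37 + 20)² = 57² = 3249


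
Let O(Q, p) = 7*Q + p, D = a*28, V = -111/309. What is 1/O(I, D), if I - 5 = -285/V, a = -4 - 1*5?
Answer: 37/197456 ≈ 0.00018738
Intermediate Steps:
V = -37/103 (V = -111*1/309 = -37/103 ≈ -0.35922)
a = -9 (a = -4 - 5 = -9)
I = 29540/37 (I = 5 - 285/(-37/103) = 5 - 285*(-103/37) = 5 + 29355/37 = 29540/37 ≈ 798.38)
D = -252 (D = -9*28 = -252)
O(Q, p) = p + 7*Q
1/O(I, D) = 1/(-252 + 7*(29540/37)) = 1/(-252 + 206780/37) = 1/(197456/37) = 37/197456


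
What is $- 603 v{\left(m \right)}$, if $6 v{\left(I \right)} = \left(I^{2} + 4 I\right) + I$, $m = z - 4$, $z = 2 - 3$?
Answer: $0$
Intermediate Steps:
$z = -1$ ($z = 2 - 3 = -1$)
$m = -5$ ($m = -1 - 4 = -5$)
$v{\left(I \right)} = \frac{I^{2}}{6} + \frac{5 I}{6}$ ($v{\left(I \right)} = \frac{\left(I^{2} + 4 I\right) + I}{6} = \frac{I^{2} + 5 I}{6} = \frac{I^{2}}{6} + \frac{5 I}{6}$)
$- 603 v{\left(m \right)} = - 603 \cdot \frac{1}{6} \left(-5\right) \left(5 - 5\right) = - 603 \cdot \frac{1}{6} \left(-5\right) 0 = \left(-603\right) 0 = 0$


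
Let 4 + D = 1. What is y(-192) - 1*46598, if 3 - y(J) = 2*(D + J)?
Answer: -46205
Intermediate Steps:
D = -3 (D = -4 + 1 = -3)
y(J) = 9 - 2*J (y(J) = 3 - 2*(-3 + J) = 3 - (-6 + 2*J) = 3 + (6 - 2*J) = 9 - 2*J)
y(-192) - 1*46598 = (9 - 2*(-192)) - 1*46598 = (9 + 384) - 46598 = 393 - 46598 = -46205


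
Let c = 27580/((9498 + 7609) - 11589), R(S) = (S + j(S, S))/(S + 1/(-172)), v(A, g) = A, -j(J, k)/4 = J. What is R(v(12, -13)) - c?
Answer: -45532498/5691817 ≈ -7.9996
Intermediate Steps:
j(J, k) = -4*J
R(S) = -3*S/(-1/172 + S) (R(S) = (S - 4*S)/(S + 1/(-172)) = (-3*S)/(S - 1/172) = (-3*S)/(-1/172 + S) = -3*S/(-1/172 + S))
c = 13790/2759 (c = 27580/(17107 - 11589) = 27580/5518 = 27580*(1/5518) = 13790/2759 ≈ 4.9982)
R(v(12, -13)) - c = -516*12/(-1 + 172*12) - 1*13790/2759 = -516*12/(-1 + 2064) - 13790/2759 = -516*12/2063 - 13790/2759 = -516*12*1/2063 - 13790/2759 = -6192/2063 - 13790/2759 = -45532498/5691817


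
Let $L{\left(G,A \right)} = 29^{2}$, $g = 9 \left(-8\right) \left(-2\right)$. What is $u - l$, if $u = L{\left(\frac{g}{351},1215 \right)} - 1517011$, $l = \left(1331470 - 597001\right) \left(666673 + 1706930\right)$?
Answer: $-1743339337977$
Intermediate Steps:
$g = 144$ ($g = \left(-72\right) \left(-2\right) = 144$)
$L{\left(G,A \right)} = 841$
$l = 1743337821807$ ($l = 734469 \cdot 2373603 = 1743337821807$)
$u = -1516170$ ($u = 841 - 1517011 = -1516170$)
$u - l = -1516170 - 1743337821807 = -1743339337977$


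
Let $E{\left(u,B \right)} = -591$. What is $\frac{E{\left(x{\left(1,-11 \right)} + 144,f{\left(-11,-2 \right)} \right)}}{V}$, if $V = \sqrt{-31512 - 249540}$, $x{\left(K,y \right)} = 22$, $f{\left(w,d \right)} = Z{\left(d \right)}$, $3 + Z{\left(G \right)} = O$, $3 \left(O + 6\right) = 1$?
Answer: $\frac{197 i \sqrt{7807}}{15614} \approx 1.1148 i$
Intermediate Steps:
$O = - \frac{17}{3}$ ($O = -6 + \frac{1}{3} \cdot 1 = -6 + \frac{1}{3} = - \frac{17}{3} \approx -5.6667$)
$Z{\left(G \right)} = - \frac{26}{3}$ ($Z{\left(G \right)} = -3 - \frac{17}{3} = - \frac{26}{3}$)
$f{\left(w,d \right)} = - \frac{26}{3}$
$V = 6 i \sqrt{7807}$ ($V = \sqrt{-281052} = 6 i \sqrt{7807} \approx 530.14 i$)
$\frac{E{\left(x{\left(1,-11 \right)} + 144,f{\left(-11,-2 \right)} \right)}}{V} = - \frac{591}{6 i \sqrt{7807}} = - 591 \left(- \frac{i \sqrt{7807}}{46842}\right) = \frac{197 i \sqrt{7807}}{15614}$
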